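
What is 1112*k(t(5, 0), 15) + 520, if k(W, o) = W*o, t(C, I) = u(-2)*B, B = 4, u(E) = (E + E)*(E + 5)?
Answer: -800120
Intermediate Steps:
u(E) = 2*E*(5 + E) (u(E) = (2*E)*(5 + E) = 2*E*(5 + E))
t(C, I) = -48 (t(C, I) = (2*(-2)*(5 - 2))*4 = (2*(-2)*3)*4 = -12*4 = -48)
1112*k(t(5, 0), 15) + 520 = 1112*(-48*15) + 520 = 1112*(-720) + 520 = -800640 + 520 = -800120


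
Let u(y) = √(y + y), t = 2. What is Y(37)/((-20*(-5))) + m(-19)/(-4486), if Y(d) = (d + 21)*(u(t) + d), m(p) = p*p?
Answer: 1263904/56075 ≈ 22.540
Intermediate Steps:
u(y) = √2*√y (u(y) = √(2*y) = √2*√y)
m(p) = p²
Y(d) = (2 + d)*(21 + d) (Y(d) = (d + 21)*(√2*√2 + d) = (21 + d)*(2 + d) = (2 + d)*(21 + d))
Y(37)/((-20*(-5))) + m(-19)/(-4486) = (42 + 37² + 23*37)/((-20*(-5))) + (-19)²/(-4486) = (42 + 1369 + 851)/100 + 361*(-1/4486) = 2262*(1/100) - 361/4486 = 1131/50 - 361/4486 = 1263904/56075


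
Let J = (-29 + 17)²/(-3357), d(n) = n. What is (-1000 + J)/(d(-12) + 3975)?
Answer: -373016/1478199 ≈ -0.25235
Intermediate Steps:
J = -16/373 (J = (-12)²*(-1/3357) = 144*(-1/3357) = -16/373 ≈ -0.042895)
(-1000 + J)/(d(-12) + 3975) = (-1000 - 16/373)/(-12 + 3975) = -373016/373/3963 = -373016/373*1/3963 = -373016/1478199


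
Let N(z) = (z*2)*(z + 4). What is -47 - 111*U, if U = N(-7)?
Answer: -4709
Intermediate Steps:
N(z) = 2*z*(4 + z) (N(z) = (2*z)*(4 + z) = 2*z*(4 + z))
U = 42 (U = 2*(-7)*(4 - 7) = 2*(-7)*(-3) = 42)
-47 - 111*U = -47 - 111*42 = -47 - 4662 = -4709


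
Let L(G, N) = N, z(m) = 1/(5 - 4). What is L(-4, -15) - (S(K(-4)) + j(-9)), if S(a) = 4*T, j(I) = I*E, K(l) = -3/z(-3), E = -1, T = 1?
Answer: -28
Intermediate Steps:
z(m) = 1 (z(m) = 1/1 = 1)
K(l) = -3 (K(l) = -3/1 = -3*1 = -3)
j(I) = -I (j(I) = I*(-1) = -I)
S(a) = 4 (S(a) = 4*1 = 4)
L(-4, -15) - (S(K(-4)) + j(-9)) = -15 - (4 - 1*(-9)) = -15 - (4 + 9) = -15 - 1*13 = -15 - 13 = -28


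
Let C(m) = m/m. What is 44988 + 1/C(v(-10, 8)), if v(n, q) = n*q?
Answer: 44989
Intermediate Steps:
C(m) = 1
44988 + 1/C(v(-10, 8)) = 44988 + 1/1 = 44988 + 1 = 44989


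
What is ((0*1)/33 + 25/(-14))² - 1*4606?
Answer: -902151/196 ≈ -4602.8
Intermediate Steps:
((0*1)/33 + 25/(-14))² - 1*4606 = (0*(1/33) + 25*(-1/14))² - 4606 = (0 - 25/14)² - 4606 = (-25/14)² - 4606 = 625/196 - 4606 = -902151/196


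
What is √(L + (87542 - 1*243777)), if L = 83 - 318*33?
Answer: I*√166646 ≈ 408.22*I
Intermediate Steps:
L = -10411 (L = 83 - 10494 = -10411)
√(L + (87542 - 1*243777)) = √(-10411 + (87542 - 1*243777)) = √(-10411 + (87542 - 243777)) = √(-10411 - 156235) = √(-166646) = I*√166646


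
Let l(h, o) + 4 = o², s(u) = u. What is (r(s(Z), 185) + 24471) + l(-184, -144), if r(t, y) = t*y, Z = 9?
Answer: 46868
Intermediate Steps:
l(h, o) = -4 + o²
(r(s(Z), 185) + 24471) + l(-184, -144) = (9*185 + 24471) + (-4 + (-144)²) = (1665 + 24471) + (-4 + 20736) = 26136 + 20732 = 46868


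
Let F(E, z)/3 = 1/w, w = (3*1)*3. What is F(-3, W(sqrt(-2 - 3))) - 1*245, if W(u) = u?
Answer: -734/3 ≈ -244.67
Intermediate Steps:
w = 9 (w = 3*3 = 9)
F(E, z) = 1/3 (F(E, z) = 3/9 = 3*(1/9) = 1/3)
F(-3, W(sqrt(-2 - 3))) - 1*245 = 1/3 - 1*245 = 1/3 - 245 = -734/3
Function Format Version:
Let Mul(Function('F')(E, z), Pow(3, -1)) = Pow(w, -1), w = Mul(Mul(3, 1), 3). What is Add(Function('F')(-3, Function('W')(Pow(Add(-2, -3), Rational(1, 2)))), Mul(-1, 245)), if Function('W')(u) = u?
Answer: Rational(-734, 3) ≈ -244.67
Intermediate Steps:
w = 9 (w = Mul(3, 3) = 9)
Function('F')(E, z) = Rational(1, 3) (Function('F')(E, z) = Mul(3, Pow(9, -1)) = Mul(3, Rational(1, 9)) = Rational(1, 3))
Add(Function('F')(-3, Function('W')(Pow(Add(-2, -3), Rational(1, 2)))), Mul(-1, 245)) = Add(Rational(1, 3), Mul(-1, 245)) = Add(Rational(1, 3), -245) = Rational(-734, 3)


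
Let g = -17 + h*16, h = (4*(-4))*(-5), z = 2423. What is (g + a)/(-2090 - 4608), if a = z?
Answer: -1843/3349 ≈ -0.55031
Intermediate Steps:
a = 2423
h = 80 (h = -16*(-5) = 80)
g = 1263 (g = -17 + 80*16 = -17 + 1280 = 1263)
(g + a)/(-2090 - 4608) = (1263 + 2423)/(-2090 - 4608) = 3686/(-6698) = 3686*(-1/6698) = -1843/3349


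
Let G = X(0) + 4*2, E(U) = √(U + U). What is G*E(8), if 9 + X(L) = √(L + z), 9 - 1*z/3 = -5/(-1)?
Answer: -4 + 8*√3 ≈ 9.8564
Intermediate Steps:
z = 12 (z = 27 - (-15)/(-1) = 27 - (-15)*(-1) = 27 - 3*5 = 27 - 15 = 12)
X(L) = -9 + √(12 + L) (X(L) = -9 + √(L + 12) = -9 + √(12 + L))
E(U) = √2*√U (E(U) = √(2*U) = √2*√U)
G = -1 + 2*√3 (G = (-9 + √(12 + 0)) + 4*2 = (-9 + √12) + 8 = (-9 + 2*√3) + 8 = -1 + 2*√3 ≈ 2.4641)
G*E(8) = (-1 + 2*√3)*(√2*√8) = (-1 + 2*√3)*(√2*(2*√2)) = (-1 + 2*√3)*4 = -4 + 8*√3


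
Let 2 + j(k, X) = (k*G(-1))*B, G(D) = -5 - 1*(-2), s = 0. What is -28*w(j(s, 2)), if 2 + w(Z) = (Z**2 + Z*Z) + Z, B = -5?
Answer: -112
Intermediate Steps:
G(D) = -3 (G(D) = -5 + 2 = -3)
j(k, X) = -2 + 15*k (j(k, X) = -2 + (k*(-3))*(-5) = -2 - 3*k*(-5) = -2 + 15*k)
w(Z) = -2 + Z + 2*Z**2 (w(Z) = -2 + ((Z**2 + Z*Z) + Z) = -2 + ((Z**2 + Z**2) + Z) = -2 + (2*Z**2 + Z) = -2 + (Z + 2*Z**2) = -2 + Z + 2*Z**2)
-28*w(j(s, 2)) = -28*(-2 + (-2 + 15*0) + 2*(-2 + 15*0)**2) = -28*(-2 + (-2 + 0) + 2*(-2 + 0)**2) = -28*(-2 - 2 + 2*(-2)**2) = -28*(-2 - 2 + 2*4) = -28*(-2 - 2 + 8) = -28*4 = -112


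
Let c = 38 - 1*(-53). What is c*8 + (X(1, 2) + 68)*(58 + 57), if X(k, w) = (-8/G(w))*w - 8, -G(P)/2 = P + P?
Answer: 7858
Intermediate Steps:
G(P) = -4*P (G(P) = -2*(P + P) = -4*P)
c = 91 (c = 38 + 53 = 91)
X(k, w) = -6 (X(k, w) = (-8*(-1/(4*w)))*w - 8 = (-(-2)/w)*w - 8 = (2/w)*w - 8 = 2 - 8 = -6)
c*8 + (X(1, 2) + 68)*(58 + 57) = 91*8 + (-6 + 68)*(58 + 57) = 728 + 62*115 = 728 + 7130 = 7858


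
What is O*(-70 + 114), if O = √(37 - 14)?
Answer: 44*√23 ≈ 211.02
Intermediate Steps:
O = √23 ≈ 4.7958
O*(-70 + 114) = √23*(-70 + 114) = √23*44 = 44*√23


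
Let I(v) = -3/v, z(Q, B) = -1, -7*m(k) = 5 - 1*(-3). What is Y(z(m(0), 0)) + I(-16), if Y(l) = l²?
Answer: 19/16 ≈ 1.1875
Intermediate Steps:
m(k) = -8/7 (m(k) = -(5 - 1*(-3))/7 = -(5 + 3)/7 = -⅐*8 = -8/7)
Y(z(m(0), 0)) + I(-16) = (-1)² - 3/(-16) = 1 - 3*(-1/16) = 1 + 3/16 = 19/16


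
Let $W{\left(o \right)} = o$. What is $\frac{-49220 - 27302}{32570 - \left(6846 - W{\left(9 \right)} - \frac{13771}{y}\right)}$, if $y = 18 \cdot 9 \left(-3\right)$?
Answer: $- \frac{37189692}{12492467} \approx -2.977$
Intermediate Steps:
$y = -486$ ($y = 162 \left(-3\right) = -486$)
$\frac{-49220 - 27302}{32570 - \left(6846 - W{\left(9 \right)} - \frac{13771}{y}\right)} = \frac{-49220 - 27302}{32570 - \left(6837 + \frac{13771}{486}\right)} = - \frac{76522}{32570 + \left(\left(9 + 13771 \left(- \frac{1}{486}\right)\right) - 6846\right)} = - \frac{76522}{32570 + \left(\left(9 - \frac{13771}{486}\right) - 6846\right)} = - \frac{76522}{32570 - \frac{3336553}{486}} = - \frac{76522}{\frac{12492467}{486}} = \left(-76522\right) \frac{486}{12492467} = - \frac{37189692}{12492467}$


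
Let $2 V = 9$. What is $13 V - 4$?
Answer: $\frac{109}{2} \approx 54.5$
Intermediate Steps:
$V = \frac{9}{2}$ ($V = \frac{1}{2} \cdot 9 = \frac{9}{2} \approx 4.5$)
$13 V - 4 = 13 \cdot \frac{9}{2} - 4 = \frac{117}{2} - 4 = \frac{109}{2}$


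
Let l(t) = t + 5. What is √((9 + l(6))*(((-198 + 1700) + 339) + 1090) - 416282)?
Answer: I*√357662 ≈ 598.05*I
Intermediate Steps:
l(t) = 5 + t
√((9 + l(6))*(((-198 + 1700) + 339) + 1090) - 416282) = √((9 + (5 + 6))*(((-198 + 1700) + 339) + 1090) - 416282) = √((9 + 11)*((1502 + 339) + 1090) - 416282) = √(20*(1841 + 1090) - 416282) = √(20*2931 - 416282) = √(58620 - 416282) = √(-357662) = I*√357662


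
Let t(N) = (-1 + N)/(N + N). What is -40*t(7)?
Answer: -120/7 ≈ -17.143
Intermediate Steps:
t(N) = (-1 + N)/(2*N) (t(N) = (-1 + N)/((2*N)) = (-1 + N)*(1/(2*N)) = (-1 + N)/(2*N))
-40*t(7) = -20*(-1 + 7)/7 = -20*6/7 = -40*3/7 = -120/7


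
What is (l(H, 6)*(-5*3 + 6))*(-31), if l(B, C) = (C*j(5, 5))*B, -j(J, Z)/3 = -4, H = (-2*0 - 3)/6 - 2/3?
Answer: -23436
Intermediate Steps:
H = -7/6 (H = (0 - 3)*(1/6) - 2*1/3 = -3*1/6 - 2/3 = -1/2 - 2/3 = -7/6 ≈ -1.1667)
j(J, Z) = 12 (j(J, Z) = -3*(-4) = 12)
l(B, C) = 12*B*C (l(B, C) = (C*12)*B = (12*C)*B = 12*B*C)
(l(H, 6)*(-5*3 + 6))*(-31) = ((12*(-7/6)*6)*(-5*3 + 6))*(-31) = -84*(-15 + 6)*(-31) = -84*(-9)*(-31) = 756*(-31) = -23436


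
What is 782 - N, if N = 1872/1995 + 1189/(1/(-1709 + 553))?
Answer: 914551266/665 ≈ 1.3753e+6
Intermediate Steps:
N = -914031236/665 (N = 1872*(1/1995) + 1189/(1/(-1156)) = 624/665 + 1189/(-1/1156) = 624/665 + 1189*(-1156) = 624/665 - 1374484 = -914031236/665 ≈ -1.3745e+6)
782 - N = 782 - 1*(-914031236/665) = 782 + 914031236/665 = 914551266/665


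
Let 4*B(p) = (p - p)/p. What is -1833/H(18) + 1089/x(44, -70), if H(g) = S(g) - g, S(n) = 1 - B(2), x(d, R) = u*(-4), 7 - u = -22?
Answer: 194115/1972 ≈ 98.436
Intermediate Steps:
u = 29 (u = 7 - 1*(-22) = 7 + 22 = 29)
B(p) = 0 (B(p) = ((p - p)/p)/4 = (0/p)/4 = (¼)*0 = 0)
x(d, R) = -116 (x(d, R) = 29*(-4) = -116)
S(n) = 1 (S(n) = 1 - 1*0 = 1 + 0 = 1)
H(g) = 1 - g
-1833/H(18) + 1089/x(44, -70) = -1833/(1 - 1*18) + 1089/(-116) = -1833/(1 - 18) + 1089*(-1/116) = -1833/(-17) - 1089/116 = -1833*(-1/17) - 1089/116 = 1833/17 - 1089/116 = 194115/1972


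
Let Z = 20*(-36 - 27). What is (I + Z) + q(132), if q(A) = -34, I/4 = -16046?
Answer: -65478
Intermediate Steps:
I = -64184 (I = 4*(-16046) = -64184)
Z = -1260 (Z = 20*(-63) = -1260)
(I + Z) + q(132) = (-64184 - 1260) - 34 = -65444 - 34 = -65478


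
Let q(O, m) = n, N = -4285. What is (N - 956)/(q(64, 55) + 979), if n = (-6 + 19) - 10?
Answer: -5241/982 ≈ -5.3371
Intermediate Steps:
n = 3 (n = 13 - 10 = 3)
q(O, m) = 3
(N - 956)/(q(64, 55) + 979) = (-4285 - 956)/(3 + 979) = -5241/982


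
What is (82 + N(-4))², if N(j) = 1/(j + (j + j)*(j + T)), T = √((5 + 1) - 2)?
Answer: 970225/144 ≈ 6737.7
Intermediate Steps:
T = 2 (T = √(6 - 2) = √4 = 2)
N(j) = 1/(j + 2*j*(2 + j)) (N(j) = 1/(j + (j + j)*(j + 2)) = 1/(j + (2*j)*(2 + j)) = 1/(j + 2*j*(2 + j)))
(82 + N(-4))² = (82 + 1/((-4)*(5 + 2*(-4))))² = (82 - 1/(4*(5 - 8)))² = (82 - ¼/(-3))² = (82 - ¼*(-⅓))² = (82 + 1/12)² = (985/12)² = 970225/144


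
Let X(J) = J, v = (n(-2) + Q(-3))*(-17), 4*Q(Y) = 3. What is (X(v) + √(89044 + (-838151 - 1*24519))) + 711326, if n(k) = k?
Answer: 2845389/4 + I*√773626 ≈ 7.1135e+5 + 879.56*I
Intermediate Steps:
Q(Y) = ¾ (Q(Y) = (¼)*3 = ¾)
v = 85/4 (v = (-2 + ¾)*(-17) = -5/4*(-17) = 85/4 ≈ 21.250)
(X(v) + √(89044 + (-838151 - 1*24519))) + 711326 = (85/4 + √(89044 + (-838151 - 1*24519))) + 711326 = (85/4 + √(89044 + (-838151 - 24519))) + 711326 = (85/4 + √(89044 - 862670)) + 711326 = (85/4 + √(-773626)) + 711326 = (85/4 + I*√773626) + 711326 = 2845389/4 + I*√773626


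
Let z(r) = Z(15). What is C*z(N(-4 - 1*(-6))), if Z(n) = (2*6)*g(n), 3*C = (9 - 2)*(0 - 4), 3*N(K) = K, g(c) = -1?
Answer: 112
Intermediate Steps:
N(K) = K/3
C = -28/3 (C = ((9 - 2)*(0 - 4))/3 = (7*(-4))/3 = (⅓)*(-28) = -28/3 ≈ -9.3333)
Z(n) = -12 (Z(n) = (2*6)*(-1) = 12*(-1) = -12)
z(r) = -12
C*z(N(-4 - 1*(-6))) = -28/3*(-12) = 112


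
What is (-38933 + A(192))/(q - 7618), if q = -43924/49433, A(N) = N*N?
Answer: 102276877/376624518 ≈ 0.27156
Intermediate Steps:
A(N) = N²
q = -43924/49433 (q = -43924*1/49433 = -43924/49433 ≈ -0.88856)
(-38933 + A(192))/(q - 7618) = (-38933 + 192²)/(-43924/49433 - 7618) = (-38933 + 36864)/(-376624518/49433) = -2069*(-49433/376624518) = 102276877/376624518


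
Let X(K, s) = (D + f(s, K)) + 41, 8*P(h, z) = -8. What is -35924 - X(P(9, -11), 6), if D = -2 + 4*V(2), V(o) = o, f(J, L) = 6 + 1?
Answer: -35978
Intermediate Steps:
f(J, L) = 7
P(h, z) = -1 (P(h, z) = (⅛)*(-8) = -1)
D = 6 (D = -2 + 4*2 = -2 + 8 = 6)
X(K, s) = 54 (X(K, s) = (6 + 7) + 41 = 13 + 41 = 54)
-35924 - X(P(9, -11), 6) = -35924 - 1*54 = -35924 - 54 = -35978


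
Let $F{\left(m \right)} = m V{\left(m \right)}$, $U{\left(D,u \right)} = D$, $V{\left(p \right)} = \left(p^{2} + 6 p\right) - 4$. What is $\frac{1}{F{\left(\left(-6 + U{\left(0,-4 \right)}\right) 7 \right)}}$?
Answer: $- \frac{1}{63336} \approx -1.5789 \cdot 10^{-5}$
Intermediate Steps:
$V{\left(p \right)} = -4 + p^{2} + 6 p$
$F{\left(m \right)} = m \left(-4 + m^{2} + 6 m\right)$
$\frac{1}{F{\left(\left(-6 + U{\left(0,-4 \right)}\right) 7 \right)}} = \frac{1}{\left(-6 + 0\right) 7 \left(-4 + \left(\left(-6 + 0\right) 7\right)^{2} + 6 \left(-6 + 0\right) 7\right)} = \frac{1}{\left(-6\right) 7 \left(-4 + \left(\left(-6\right) 7\right)^{2} + 6 \left(\left(-6\right) 7\right)\right)} = \frac{1}{\left(-42\right) \left(-4 + \left(-42\right)^{2} + 6 \left(-42\right)\right)} = \frac{1}{\left(-42\right) \left(-4 + 1764 - 252\right)} = \frac{1}{\left(-42\right) 1508} = \frac{1}{-63336} = - \frac{1}{63336}$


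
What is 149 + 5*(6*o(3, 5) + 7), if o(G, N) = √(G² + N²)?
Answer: 184 + 30*√34 ≈ 358.93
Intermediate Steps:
149 + 5*(6*o(3, 5) + 7) = 149 + 5*(6*√(3² + 5²) + 7) = 149 + 5*(6*√(9 + 25) + 7) = 149 + 5*(6*√34 + 7) = 149 + 5*(7 + 6*√34) = 149 + (35 + 30*√34) = 184 + 30*√34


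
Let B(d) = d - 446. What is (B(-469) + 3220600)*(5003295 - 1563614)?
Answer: 11074689320485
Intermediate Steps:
B(d) = -446 + d
(B(-469) + 3220600)*(5003295 - 1563614) = ((-446 - 469) + 3220600)*(5003295 - 1563614) = (-915 + 3220600)*3439681 = 3219685*3439681 = 11074689320485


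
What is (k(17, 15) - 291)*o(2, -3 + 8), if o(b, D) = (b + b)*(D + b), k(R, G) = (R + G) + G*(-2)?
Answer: -8092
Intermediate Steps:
k(R, G) = R - G (k(R, G) = (G + R) - 2*G = R - G)
o(b, D) = 2*b*(D + b) (o(b, D) = (2*b)*(D + b) = 2*b*(D + b))
(k(17, 15) - 291)*o(2, -3 + 8) = ((17 - 1*15) - 291)*(2*2*((-3 + 8) + 2)) = ((17 - 15) - 291)*(2*2*(5 + 2)) = (2 - 291)*(2*2*7) = -289*28 = -8092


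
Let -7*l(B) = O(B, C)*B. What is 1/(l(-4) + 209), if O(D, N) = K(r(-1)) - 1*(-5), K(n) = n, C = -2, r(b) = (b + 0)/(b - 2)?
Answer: 21/4453 ≈ 0.0047159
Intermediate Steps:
r(b) = b/(-2 + b)
O(D, N) = 16/3 (O(D, N) = -1/(-2 - 1) - 1*(-5) = -1/(-3) + 5 = -1*(-1/3) + 5 = 1/3 + 5 = 16/3)
l(B) = -16*B/21
1/(l(-4) + 209) = 1/(-16/21*(-4) + 209) = 1/(64/21 + 209) = 1/(4453/21) = 21/4453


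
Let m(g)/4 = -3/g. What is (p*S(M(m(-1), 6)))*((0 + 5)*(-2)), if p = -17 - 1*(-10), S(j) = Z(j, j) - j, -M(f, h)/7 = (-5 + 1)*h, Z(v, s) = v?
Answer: 0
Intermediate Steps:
m(g) = -12/g (m(g) = 4*(-3/g) = -12/g)
M(f, h) = 28*h (M(f, h) = -7*(-5 + 1)*h = -(-28)*h = 28*h)
S(j) = 0 (S(j) = j - j = 0)
p = -7 (p = -17 + 10 = -7)
(p*S(M(m(-1), 6)))*((0 + 5)*(-2)) = (-7*0)*((0 + 5)*(-2)) = 0*(5*(-2)) = 0*(-10) = 0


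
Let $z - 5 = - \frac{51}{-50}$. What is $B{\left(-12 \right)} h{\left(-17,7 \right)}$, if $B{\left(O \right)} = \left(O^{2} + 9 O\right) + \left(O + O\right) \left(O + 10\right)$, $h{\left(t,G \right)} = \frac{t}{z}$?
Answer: $- \frac{10200}{43} \approx -237.21$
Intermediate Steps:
$z = \frac{301}{50}$ ($z = 5 - \frac{51}{-50} = 5 - - \frac{51}{50} = 5 + \frac{51}{50} = \frac{301}{50} \approx 6.02$)
$h{\left(t,G \right)} = \frac{50 t}{301}$ ($h{\left(t,G \right)} = \frac{t}{\frac{301}{50}} = t \frac{50}{301} = \frac{50 t}{301}$)
$B{\left(O \right)} = O^{2} + 9 O + 2 O \left(10 + O\right)$ ($B{\left(O \right)} = \left(O^{2} + 9 O\right) + 2 O \left(10 + O\right) = O^{2} + 9 O + 2 O \left(10 + O\right)$)
$B{\left(-12 \right)} h{\left(-17,7 \right)} = - 12 \left(29 + 3 \left(-12\right)\right) \frac{50}{301} \left(-17\right) = - 12 \left(29 - 36\right) \left(- \frac{850}{301}\right) = \left(-12\right) \left(-7\right) \left(- \frac{850}{301}\right) = 84 \left(- \frac{850}{301}\right) = - \frac{10200}{43}$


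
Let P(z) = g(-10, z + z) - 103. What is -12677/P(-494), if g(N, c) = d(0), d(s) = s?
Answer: 12677/103 ≈ 123.08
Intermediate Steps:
g(N, c) = 0
P(z) = -103 (P(z) = 0 - 103 = -103)
-12677/P(-494) = -12677/(-103) = -12677*(-1/103) = 12677/103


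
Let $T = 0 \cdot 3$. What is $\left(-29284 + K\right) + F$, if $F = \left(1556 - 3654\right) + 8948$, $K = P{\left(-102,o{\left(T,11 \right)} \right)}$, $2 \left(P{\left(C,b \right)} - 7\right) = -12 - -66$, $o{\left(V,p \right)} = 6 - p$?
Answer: $-22400$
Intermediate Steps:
$T = 0$
$P{\left(C,b \right)} = 34$ ($P{\left(C,b \right)} = 7 + \frac{-12 - -66}{2} = 7 + \frac{-12 + 66}{2} = 7 + \frac{1}{2} \cdot 54 = 7 + 27 = 34$)
$K = 34$
$F = 6850$ ($F = -2098 + 8948 = 6850$)
$\left(-29284 + K\right) + F = \left(-29284 + 34\right) + 6850 = -29250 + 6850 = -22400$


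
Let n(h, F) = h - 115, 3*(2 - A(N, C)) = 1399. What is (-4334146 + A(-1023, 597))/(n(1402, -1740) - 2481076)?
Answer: 13003831/7439367 ≈ 1.7480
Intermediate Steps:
A(N, C) = -1393/3 (A(N, C) = 2 - ⅓*1399 = 2 - 1399/3 = -1393/3)
n(h, F) = -115 + h
(-4334146 + A(-1023, 597))/(n(1402, -1740) - 2481076) = (-4334146 - 1393/3)/((-115 + 1402) - 2481076) = -13003831/(3*(1287 - 2481076)) = -13003831/3/(-2479789) = -13003831/3*(-1/2479789) = 13003831/7439367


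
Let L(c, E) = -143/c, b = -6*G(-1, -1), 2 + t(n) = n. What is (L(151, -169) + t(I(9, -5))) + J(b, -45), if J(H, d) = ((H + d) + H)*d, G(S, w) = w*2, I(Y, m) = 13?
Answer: 144213/151 ≈ 955.05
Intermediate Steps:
G(S, w) = 2*w
t(n) = -2 + n
b = 12 (b = -12*(-1) = -6*(-2) = 12)
J(H, d) = d*(d + 2*H) (J(H, d) = (d + 2*H)*d = d*(d + 2*H))
(L(151, -169) + t(I(9, -5))) + J(b, -45) = (-143/151 + (-2 + 13)) - 45*(-45 + 2*12) = (-143*1/151 + 11) - 45*(-45 + 24) = (-143/151 + 11) - 45*(-21) = 1518/151 + 945 = 144213/151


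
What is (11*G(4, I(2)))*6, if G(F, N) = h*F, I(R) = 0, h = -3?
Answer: -792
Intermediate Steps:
G(F, N) = -3*F
(11*G(4, I(2)))*6 = (11*(-3*4))*6 = (11*(-12))*6 = -132*6 = -792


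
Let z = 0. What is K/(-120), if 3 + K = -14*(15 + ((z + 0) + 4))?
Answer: 269/120 ≈ 2.2417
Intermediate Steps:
K = -269 (K = -3 - 14*(15 + ((0 + 0) + 4)) = -3 - 14*(15 + (0 + 4)) = -3 - 14*(15 + 4) = -3 - 14*19 = -3 - 266 = -269)
K/(-120) = -269/(-120) = -269*(-1/120) = 269/120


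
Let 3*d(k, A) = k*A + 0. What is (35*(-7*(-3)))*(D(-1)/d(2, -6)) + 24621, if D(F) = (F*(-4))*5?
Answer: 20946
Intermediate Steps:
D(F) = -20*F (D(F) = -4*F*5 = -20*F)
d(k, A) = A*k/3 (d(k, A) = (k*A + 0)/3 = (A*k + 0)/3 = (A*k)/3 = A*k/3)
(35*(-7*(-3)))*(D(-1)/d(2, -6)) + 24621 = (35*(-7*(-3)))*((-20*(-1))/(((1/3)*(-6)*2))) + 24621 = (35*21)*(20/(-4)) + 24621 = 735*(20*(-1/4)) + 24621 = 735*(-5) + 24621 = -3675 + 24621 = 20946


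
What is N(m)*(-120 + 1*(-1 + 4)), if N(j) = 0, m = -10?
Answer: 0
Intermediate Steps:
N(m)*(-120 + 1*(-1 + 4)) = 0*(-120 + 1*(-1 + 4)) = 0*(-120 + 1*3) = 0*(-120 + 3) = 0*(-117) = 0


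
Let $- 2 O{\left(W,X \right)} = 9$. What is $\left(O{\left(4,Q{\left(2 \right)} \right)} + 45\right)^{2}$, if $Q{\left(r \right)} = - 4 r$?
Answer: $\frac{6561}{4} \approx 1640.3$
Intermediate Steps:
$O{\left(W,X \right)} = - \frac{9}{2}$ ($O{\left(W,X \right)} = \left(- \frac{1}{2}\right) 9 = - \frac{9}{2}$)
$\left(O{\left(4,Q{\left(2 \right)} \right)} + 45\right)^{2} = \left(- \frac{9}{2} + 45\right)^{2} = \left(\frac{81}{2}\right)^{2} = \frac{6561}{4}$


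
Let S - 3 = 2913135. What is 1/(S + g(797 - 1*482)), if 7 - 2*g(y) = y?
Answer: 1/2912984 ≈ 3.4329e-7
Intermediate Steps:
S = 2913138 (S = 3 + 2913135 = 2913138)
g(y) = 7/2 - y/2
1/(S + g(797 - 1*482)) = 1/(2913138 + (7/2 - (797 - 1*482)/2)) = 1/(2913138 + (7/2 - (797 - 482)/2)) = 1/(2913138 + (7/2 - 1/2*315)) = 1/(2913138 + (7/2 - 315/2)) = 1/(2913138 - 154) = 1/2912984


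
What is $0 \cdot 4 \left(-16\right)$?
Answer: $0$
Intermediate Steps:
$0 \cdot 4 \left(-16\right) = 0 \left(-16\right) = 0$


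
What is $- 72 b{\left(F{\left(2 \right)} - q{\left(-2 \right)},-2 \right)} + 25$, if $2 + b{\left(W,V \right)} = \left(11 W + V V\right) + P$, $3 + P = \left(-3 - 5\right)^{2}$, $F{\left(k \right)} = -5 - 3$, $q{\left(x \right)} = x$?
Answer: $241$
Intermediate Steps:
$F{\left(k \right)} = -8$ ($F{\left(k \right)} = -5 - 3 = -8$)
$P = 61$ ($P = -3 + \left(-3 - 5\right)^{2} = -3 + \left(-8\right)^{2} = -3 + 64 = 61$)
$b{\left(W,V \right)} = 59 + V^{2} + 11 W$ ($b{\left(W,V \right)} = -2 + \left(\left(11 W + V V\right) + 61\right) = -2 + \left(\left(11 W + V^{2}\right) + 61\right) = -2 + \left(\left(V^{2} + 11 W\right) + 61\right) = -2 + \left(61 + V^{2} + 11 W\right) = 59 + V^{2} + 11 W$)
$- 72 b{\left(F{\left(2 \right)} - q{\left(-2 \right)},-2 \right)} + 25 = - 72 \left(59 + \left(-2\right)^{2} + 11 \left(-8 - -2\right)\right) + 25 = - 72 \left(59 + 4 + 11 \left(-8 + 2\right)\right) + 25 = - 72 \left(59 + 4 + 11 \left(-6\right)\right) + 25 = - 72 \left(59 + 4 - 66\right) + 25 = \left(-72\right) \left(-3\right) + 25 = 216 + 25 = 241$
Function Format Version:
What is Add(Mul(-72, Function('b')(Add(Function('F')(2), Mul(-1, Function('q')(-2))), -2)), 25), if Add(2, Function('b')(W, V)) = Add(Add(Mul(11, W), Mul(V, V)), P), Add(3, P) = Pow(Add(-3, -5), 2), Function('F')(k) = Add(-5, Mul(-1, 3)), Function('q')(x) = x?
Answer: 241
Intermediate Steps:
Function('F')(k) = -8 (Function('F')(k) = Add(-5, -3) = -8)
P = 61 (P = Add(-3, Pow(Add(-3, -5), 2)) = Add(-3, Pow(-8, 2)) = Add(-3, 64) = 61)
Function('b')(W, V) = Add(59, Pow(V, 2), Mul(11, W)) (Function('b')(W, V) = Add(-2, Add(Add(Mul(11, W), Mul(V, V)), 61)) = Add(-2, Add(Add(Mul(11, W), Pow(V, 2)), 61)) = Add(-2, Add(Add(Pow(V, 2), Mul(11, W)), 61)) = Add(-2, Add(61, Pow(V, 2), Mul(11, W))) = Add(59, Pow(V, 2), Mul(11, W)))
Add(Mul(-72, Function('b')(Add(Function('F')(2), Mul(-1, Function('q')(-2))), -2)), 25) = Add(Mul(-72, Add(59, Pow(-2, 2), Mul(11, Add(-8, Mul(-1, -2))))), 25) = Add(Mul(-72, Add(59, 4, Mul(11, Add(-8, 2)))), 25) = Add(Mul(-72, Add(59, 4, Mul(11, -6))), 25) = Add(Mul(-72, Add(59, 4, -66)), 25) = Add(Mul(-72, -3), 25) = Add(216, 25) = 241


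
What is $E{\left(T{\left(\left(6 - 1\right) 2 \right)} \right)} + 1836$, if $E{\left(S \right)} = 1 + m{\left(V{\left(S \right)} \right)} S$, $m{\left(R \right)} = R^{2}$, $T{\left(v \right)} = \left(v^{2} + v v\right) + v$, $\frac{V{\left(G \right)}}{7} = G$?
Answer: $453790837$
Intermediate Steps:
$V{\left(G \right)} = 7 G$
$T{\left(v \right)} = v + 2 v^{2}$ ($T{\left(v \right)} = \left(v^{2} + v^{2}\right) + v = 2 v^{2} + v = v + 2 v^{2}$)
$E{\left(S \right)} = 1 + 49 S^{3}$ ($E{\left(S \right)} = 1 + \left(7 S\right)^{2} S = 1 + 49 S^{2} S = 1 + 49 S^{3}$)
$E{\left(T{\left(\left(6 - 1\right) 2 \right)} \right)} + 1836 = \left(1 + 49 \left(\left(6 - 1\right) 2 \left(1 + 2 \left(6 - 1\right) 2\right)\right)^{3}\right) + 1836 = \left(1 + 49 \left(5 \cdot 2 \left(1 + 2 \cdot 5 \cdot 2\right)\right)^{3}\right) + 1836 = \left(1 + 49 \left(10 \left(1 + 2 \cdot 10\right)\right)^{3}\right) + 1836 = \left(1 + 49 \left(10 \left(1 + 20\right)\right)^{3}\right) + 1836 = \left(1 + 49 \left(10 \cdot 21\right)^{3}\right) + 1836 = \left(1 + 49 \cdot 210^{3}\right) + 1836 = \left(1 + 49 \cdot 9261000\right) + 1836 = \left(1 + 453789000\right) + 1836 = 453789001 + 1836 = 453790837$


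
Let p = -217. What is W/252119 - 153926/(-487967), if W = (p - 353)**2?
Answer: 197348147494/123025752073 ≈ 1.6041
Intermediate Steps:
W = 324900 (W = (-217 - 353)**2 = (-570)**2 = 324900)
W/252119 - 153926/(-487967) = 324900/252119 - 153926/(-487967) = 324900*(1/252119) - 153926*(-1/487967) = 324900/252119 + 153926/487967 = 197348147494/123025752073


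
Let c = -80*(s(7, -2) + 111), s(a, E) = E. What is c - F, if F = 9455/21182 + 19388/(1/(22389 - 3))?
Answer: -9193591442271/21182 ≈ -4.3403e+8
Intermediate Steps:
c = -8720 (c = -80*(-2 + 111) = -80*109 = -8720)
F = 9193406735231/21182 (F = 9455*(1/21182) + 19388/(1/22386) = 9455/21182 + 19388/(1/22386) = 9455/21182 + 19388*22386 = 9455/21182 + 434019768 = 9193406735231/21182 ≈ 4.3402e+8)
c - F = -8720 - 1*9193406735231/21182 = -8720 - 9193406735231/21182 = -9193591442271/21182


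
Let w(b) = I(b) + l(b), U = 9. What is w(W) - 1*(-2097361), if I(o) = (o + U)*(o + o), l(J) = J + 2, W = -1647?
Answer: 7491288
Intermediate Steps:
l(J) = 2 + J
I(o) = 2*o*(9 + o) (I(o) = (o + 9)*(o + o) = (9 + o)*(2*o) = 2*o*(9 + o))
w(b) = 2 + b + 2*b*(9 + b) (w(b) = 2*b*(9 + b) + (2 + b) = 2 + b + 2*b*(9 + b))
w(W) - 1*(-2097361) = (2 - 1647 + 2*(-1647)*(9 - 1647)) - 1*(-2097361) = (2 - 1647 + 2*(-1647)*(-1638)) + 2097361 = (2 - 1647 + 5395572) + 2097361 = 5393927 + 2097361 = 7491288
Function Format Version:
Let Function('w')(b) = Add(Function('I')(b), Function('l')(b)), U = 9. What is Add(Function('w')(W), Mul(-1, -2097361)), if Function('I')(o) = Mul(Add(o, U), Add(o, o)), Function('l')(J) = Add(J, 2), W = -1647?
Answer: 7491288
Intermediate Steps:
Function('l')(J) = Add(2, J)
Function('I')(o) = Mul(2, o, Add(9, o)) (Function('I')(o) = Mul(Add(o, 9), Add(o, o)) = Mul(Add(9, o), Mul(2, o)) = Mul(2, o, Add(9, o)))
Function('w')(b) = Add(2, b, Mul(2, b, Add(9, b))) (Function('w')(b) = Add(Mul(2, b, Add(9, b)), Add(2, b)) = Add(2, b, Mul(2, b, Add(9, b))))
Add(Function('w')(W), Mul(-1, -2097361)) = Add(Add(2, -1647, Mul(2, -1647, Add(9, -1647))), Mul(-1, -2097361)) = Add(Add(2, -1647, Mul(2, -1647, -1638)), 2097361) = Add(Add(2, -1647, 5395572), 2097361) = Add(5393927, 2097361) = 7491288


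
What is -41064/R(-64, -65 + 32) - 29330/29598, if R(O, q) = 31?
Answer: -608160751/458769 ≈ -1325.6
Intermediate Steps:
-41064/R(-64, -65 + 32) - 29330/29598 = -41064/31 - 29330/29598 = -41064*1/31 - 29330*1/29598 = -41064/31 - 14665/14799 = -608160751/458769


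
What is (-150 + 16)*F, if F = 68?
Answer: -9112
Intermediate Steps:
(-150 + 16)*F = (-150 + 16)*68 = -134*68 = -9112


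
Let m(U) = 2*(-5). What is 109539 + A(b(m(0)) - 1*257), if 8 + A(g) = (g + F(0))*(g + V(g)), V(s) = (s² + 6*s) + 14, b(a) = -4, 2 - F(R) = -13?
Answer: -16202237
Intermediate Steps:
F(R) = 15 (F(R) = 2 - 1*(-13) = 2 + 13 = 15)
m(U) = -10
V(s) = 14 + s² + 6*s
A(g) = -8 + (15 + g)*(14 + g² + 7*g) (A(g) = -8 + (g + 15)*(g + (14 + g² + 6*g)) = -8 + (15 + g)*(14 + g² + 7*g))
109539 + A(b(m(0)) - 1*257) = 109539 + (202 + (-4 - 1*257)³ + 22*(-4 - 1*257)² + 119*(-4 - 1*257)) = 109539 + (202 + (-4 - 257)³ + 22*(-4 - 257)² + 119*(-4 - 257)) = 109539 + (202 + (-261)³ + 22*(-261)² + 119*(-261)) = 109539 + (202 - 17779581 + 22*68121 - 31059) = 109539 + (202 - 17779581 + 1498662 - 31059) = 109539 - 16311776 = -16202237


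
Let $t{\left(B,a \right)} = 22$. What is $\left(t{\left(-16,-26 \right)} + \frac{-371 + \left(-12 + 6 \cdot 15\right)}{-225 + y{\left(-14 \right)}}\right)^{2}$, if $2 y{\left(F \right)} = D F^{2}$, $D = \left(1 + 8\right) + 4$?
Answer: $\frac{519156225}{1100401} \approx 471.79$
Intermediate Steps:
$D = 13$ ($D = 9 + 4 = 13$)
$y{\left(F \right)} = \frac{13 F^{2}}{2}$
$\left(t{\left(-16,-26 \right)} + \frac{-371 + \left(-12 + 6 \cdot 15\right)}{-225 + y{\left(-14 \right)}}\right)^{2} = \left(22 + \frac{-371 + \left(-12 + 6 \cdot 15\right)}{-225 + \frac{13 \left(-14\right)^{2}}{2}}\right)^{2} = \left(22 + \frac{-371 + \left(-12 + 90\right)}{-225 + \frac{13}{2} \cdot 196}\right)^{2} = \left(22 + \frac{-371 + 78}{-225 + 1274}\right)^{2} = \left(22 - \frac{293}{1049}\right)^{2} = \left(\frac{22785}{1049}\right)^{2} = \frac{519156225}{1100401}$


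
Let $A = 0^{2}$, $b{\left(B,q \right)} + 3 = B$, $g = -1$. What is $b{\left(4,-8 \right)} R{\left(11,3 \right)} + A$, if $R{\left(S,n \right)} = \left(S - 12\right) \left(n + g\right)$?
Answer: $-2$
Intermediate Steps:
$R{\left(S,n \right)} = \left(-1 + n\right) \left(-12 + S\right)$ ($R{\left(S,n \right)} = \left(S - 12\right) \left(n - 1\right) = \left(-12 + S\right) \left(-1 + n\right) = \left(-1 + n\right) \left(-12 + S\right)$)
$b{\left(B,q \right)} = -3 + B$
$A = 0$
$b{\left(4,-8 \right)} R{\left(11,3 \right)} + A = \left(-3 + 4\right) \left(12 - 11 - 36 + 11 \cdot 3\right) + 0 = 1 \left(12 - 11 - 36 + 33\right) + 0 = 1 \left(-2\right) + 0 = -2 + 0 = -2$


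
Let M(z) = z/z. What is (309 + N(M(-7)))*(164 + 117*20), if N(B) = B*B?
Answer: 776240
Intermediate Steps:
M(z) = 1
N(B) = B²
(309 + N(M(-7)))*(164 + 117*20) = (309 + 1²)*(164 + 117*20) = (309 + 1)*(164 + 2340) = 310*2504 = 776240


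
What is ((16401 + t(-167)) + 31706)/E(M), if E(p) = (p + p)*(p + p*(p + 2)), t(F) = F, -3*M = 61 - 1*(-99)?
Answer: -64719/386560 ≈ -0.16742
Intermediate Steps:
M = -160/3 (M = -(61 - 1*(-99))/3 = -(61 + 99)/3 = -⅓*160 = -160/3 ≈ -53.333)
E(p) = 2*p*(p + p*(2 + p)) (E(p) = (2*p)*(p + p*(2 + p)) = 2*p*(p + p*(2 + p)))
((16401 + t(-167)) + 31706)/E(M) = ((16401 - 167) + 31706)/((2*(-160/3)²*(3 - 160/3))) = (16234 + 31706)/((2*(25600/9)*(-151/3))) = 47940/(-7731200/27) = 47940*(-27/7731200) = -64719/386560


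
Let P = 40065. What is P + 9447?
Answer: 49512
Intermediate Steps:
P + 9447 = 40065 + 9447 = 49512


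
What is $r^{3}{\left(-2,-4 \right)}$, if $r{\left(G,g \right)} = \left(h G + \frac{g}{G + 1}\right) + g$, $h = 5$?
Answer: $-1000$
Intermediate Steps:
$r{\left(G,g \right)} = g + 5 G + \frac{g}{1 + G}$ ($r{\left(G,g \right)} = \left(5 G + \frac{g}{G + 1}\right) + g = \left(5 G + \frac{g}{1 + G}\right) + g = g + 5 G + \frac{g}{1 + G}$)
$r^{3}{\left(-2,-4 \right)} = \left(\frac{2 \left(-4\right) + 5 \left(-2\right) + 5 \left(-2\right)^{2} - -8}{1 - 2}\right)^{3} = \left(\frac{-8 - 10 + 5 \cdot 4 + 8}{-1}\right)^{3} = \left(- (-8 - 10 + 20 + 8)\right)^{3} = \left(\left(-1\right) 10\right)^{3} = \left(-10\right)^{3} = -1000$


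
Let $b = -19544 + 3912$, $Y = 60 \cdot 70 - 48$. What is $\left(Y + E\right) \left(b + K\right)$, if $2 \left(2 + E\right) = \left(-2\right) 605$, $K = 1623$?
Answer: $-49661905$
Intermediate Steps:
$Y = 4152$ ($Y = 4200 - 48 = 4152$)
$b = -15632$
$E = -607$ ($E = -2 + \frac{\left(-2\right) 605}{2} = -2 + \frac{1}{2} \left(-1210\right) = -2 - 605 = -607$)
$\left(Y + E\right) \left(b + K\right) = \left(4152 - 607\right) \left(-15632 + 1623\right) = 3545 \left(-14009\right) = -49661905$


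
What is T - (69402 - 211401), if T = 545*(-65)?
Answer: 106574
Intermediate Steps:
T = -35425
T - (69402 - 211401) = -35425 - (69402 - 211401) = -35425 - 1*(-141999) = -35425 + 141999 = 106574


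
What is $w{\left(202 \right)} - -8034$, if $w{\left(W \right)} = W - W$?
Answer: $8034$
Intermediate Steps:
$w{\left(W \right)} = 0$
$w{\left(202 \right)} - -8034 = 0 - -8034 = 0 + 8034 = 8034$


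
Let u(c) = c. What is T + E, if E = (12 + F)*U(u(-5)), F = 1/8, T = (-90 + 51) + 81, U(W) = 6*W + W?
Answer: -3059/8 ≈ -382.38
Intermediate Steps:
U(W) = 7*W
T = 42 (T = -39 + 81 = 42)
F = ⅛ (F = 1*(⅛) = ⅛ ≈ 0.12500)
E = -3395/8 (E = (12 + ⅛)*(7*(-5)) = (97/8)*(-35) = -3395/8 ≈ -424.38)
T + E = 42 - 3395/8 = -3059/8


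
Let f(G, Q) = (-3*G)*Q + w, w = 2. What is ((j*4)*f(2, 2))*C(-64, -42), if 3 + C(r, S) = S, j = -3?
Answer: -5400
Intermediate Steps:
C(r, S) = -3 + S
f(G, Q) = 2 - 3*G*Q (f(G, Q) = (-3*G)*Q + 2 = -3*G*Q + 2 = 2 - 3*G*Q)
((j*4)*f(2, 2))*C(-64, -42) = ((-3*4)*(2 - 3*2*2))*(-3 - 42) = -12*(2 - 12)*(-45) = -12*(-10)*(-45) = 120*(-45) = -5400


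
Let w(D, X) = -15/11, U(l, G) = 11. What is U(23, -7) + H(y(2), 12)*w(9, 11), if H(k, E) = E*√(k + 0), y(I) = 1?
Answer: -59/11 ≈ -5.3636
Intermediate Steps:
w(D, X) = -15/11 (w(D, X) = -15*1/11 = -15/11)
H(k, E) = E*√k
U(23, -7) + H(y(2), 12)*w(9, 11) = 11 + (12*√1)*(-15/11) = 11 + (12*1)*(-15/11) = 11 + 12*(-15/11) = 11 - 180/11 = -59/11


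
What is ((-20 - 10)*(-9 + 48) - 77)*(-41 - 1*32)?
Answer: 91031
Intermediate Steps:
((-20 - 10)*(-9 + 48) - 77)*(-41 - 1*32) = (-30*39 - 77)*(-41 - 32) = (-1170 - 77)*(-73) = -1247*(-73) = 91031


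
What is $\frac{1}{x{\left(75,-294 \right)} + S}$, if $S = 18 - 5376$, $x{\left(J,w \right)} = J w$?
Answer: $- \frac{1}{27408} \approx -3.6486 \cdot 10^{-5}$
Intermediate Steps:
$S = -5358$ ($S = 18 - 5376 = -5358$)
$\frac{1}{x{\left(75,-294 \right)} + S} = \frac{1}{75 \left(-294\right) - 5358} = \frac{1}{-22050 - 5358} = \frac{1}{-27408} = - \frac{1}{27408}$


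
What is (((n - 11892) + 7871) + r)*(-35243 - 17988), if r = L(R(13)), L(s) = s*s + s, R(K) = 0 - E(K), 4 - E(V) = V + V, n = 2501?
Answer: 53976234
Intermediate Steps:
E(V) = 4 - 2*V (E(V) = 4 - (V + V) = 4 - 2*V)
R(K) = -4 + 2*K (R(K) = 0 - (4 - 2*K) = 0 + (-4 + 2*K) = -4 + 2*K)
L(s) = s + s**2 (L(s) = s**2 + s = s + s**2)
r = 506 (r = (-4 + 2*13)*(1 + (-4 + 2*13)) = (-4 + 26)*(1 + (-4 + 26)) = 22*(1 + 22) = 22*23 = 506)
(((n - 11892) + 7871) + r)*(-35243 - 17988) = (((2501 - 11892) + 7871) + 506)*(-35243 - 17988) = ((-9391 + 7871) + 506)*(-53231) = (-1520 + 506)*(-53231) = -1014*(-53231) = 53976234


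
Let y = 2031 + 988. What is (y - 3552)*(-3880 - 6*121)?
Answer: 2454998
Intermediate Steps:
y = 3019
(y - 3552)*(-3880 - 6*121) = (3019 - 3552)*(-3880 - 6*121) = -533*(-3880 - 726) = -533*(-4606) = 2454998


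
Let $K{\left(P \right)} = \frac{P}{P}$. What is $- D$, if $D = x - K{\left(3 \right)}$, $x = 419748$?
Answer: $-419747$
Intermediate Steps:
$K{\left(P \right)} = 1$
$D = 419747$ ($D = 419748 - 1 = 419747$)
$- D = \left(-1\right) 419747 = -419747$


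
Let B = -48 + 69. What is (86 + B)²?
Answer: 11449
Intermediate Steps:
B = 21
(86 + B)² = (86 + 21)² = 107² = 11449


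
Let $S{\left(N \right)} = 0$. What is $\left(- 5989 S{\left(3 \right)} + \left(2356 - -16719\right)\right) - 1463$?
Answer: $17612$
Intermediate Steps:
$\left(- 5989 S{\left(3 \right)} + \left(2356 - -16719\right)\right) - 1463 = \left(\left(-5989\right) 0 + \left(2356 - -16719\right)\right) - 1463 = \left(0 + \left(2356 + 16719\right)\right) - 1463 = \left(0 + 19075\right) - 1463 = 19075 - 1463 = 17612$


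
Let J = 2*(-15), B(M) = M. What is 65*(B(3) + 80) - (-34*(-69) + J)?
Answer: 3079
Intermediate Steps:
J = -30
65*(B(3) + 80) - (-34*(-69) + J) = 65*(3 + 80) - (-34*(-69) - 30) = 65*83 - (2346 - 30) = 5395 - 1*2316 = 5395 - 2316 = 3079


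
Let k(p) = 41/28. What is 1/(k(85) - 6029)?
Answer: -28/168771 ≈ -0.00016591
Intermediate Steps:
k(p) = 41/28 (k(p) = 41*(1/28) = 41/28)
1/(k(85) - 6029) = 1/(41/28 - 6029) = 1/(-168771/28) = -28/168771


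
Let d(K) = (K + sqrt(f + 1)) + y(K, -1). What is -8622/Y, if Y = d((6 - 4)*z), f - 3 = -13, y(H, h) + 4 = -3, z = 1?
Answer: 21555/17 + 12933*I/17 ≈ 1267.9 + 760.76*I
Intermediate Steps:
y(H, h) = -7 (y(H, h) = -4 - 3 = -7)
f = -10 (f = 3 - 13 = -10)
d(K) = -7 + K + 3*I (d(K) = (K + sqrt(-10 + 1)) - 7 = (K + sqrt(-9)) - 7 = (K + 3*I) - 7 = -7 + K + 3*I)
Y = -5 + 3*I (Y = -7 + (6 - 4)*1 + 3*I = -7 + 2*1 + 3*I = -7 + 2 + 3*I = -5 + 3*I ≈ -5.0 + 3.0*I)
-8622/Y = -8622*(-5 - 3*I)/34 = -4311*(-5 - 3*I)/17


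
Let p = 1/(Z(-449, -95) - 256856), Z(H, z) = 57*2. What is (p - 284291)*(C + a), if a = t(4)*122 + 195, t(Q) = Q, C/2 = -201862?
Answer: 29417736856005843/256742 ≈ 1.1458e+11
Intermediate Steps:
C = -403724 (C = 2*(-201862) = -403724)
a = 683 (a = 4*122 + 195 = 488 + 195 = 683)
Z(H, z) = 114
p = -1/256742 (p = 1/(114 - 256856) = 1/(-256742) = -1/256742 ≈ -3.8950e-6)
(p - 284291)*(C + a) = (-1/256742 - 284291)*(-403724 + 683) = -72989439923/256742*(-403041) = 29417736856005843/256742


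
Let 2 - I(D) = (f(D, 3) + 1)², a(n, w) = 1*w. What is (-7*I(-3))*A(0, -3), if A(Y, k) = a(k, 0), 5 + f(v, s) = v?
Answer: 0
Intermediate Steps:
f(v, s) = -5 + v
a(n, w) = w
I(D) = 2 - (-4 + D)² (I(D) = 2 - ((-5 + D) + 1)² = 2 - (-4 + D)²)
A(Y, k) = 0
(-7*I(-3))*A(0, -3) = -7*(2 - (-4 - 3)²)*0 = -7*(2 - 1*(-7)²)*0 = -7*(2 - 1*49)*0 = -7*(2 - 49)*0 = -7*(-47)*0 = 329*0 = 0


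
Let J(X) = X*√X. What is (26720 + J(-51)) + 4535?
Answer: 31255 - 51*I*√51 ≈ 31255.0 - 364.21*I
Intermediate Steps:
J(X) = X^(3/2)
(26720 + J(-51)) + 4535 = (26720 + (-51)^(3/2)) + 4535 = (26720 - 51*I*√51) + 4535 = 31255 - 51*I*√51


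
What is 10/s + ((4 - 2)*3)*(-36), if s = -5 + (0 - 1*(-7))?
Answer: -211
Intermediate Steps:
s = 2 (s = -5 + (0 + 7) = -5 + 7 = 2)
10/s + ((4 - 2)*3)*(-36) = 10/2 + ((4 - 2)*3)*(-36) = 10*(½) + (2*3)*(-36) = 5 + 6*(-36) = 5 - 216 = -211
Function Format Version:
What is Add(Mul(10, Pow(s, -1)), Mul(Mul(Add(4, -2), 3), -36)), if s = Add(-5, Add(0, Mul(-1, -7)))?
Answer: -211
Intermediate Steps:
s = 2 (s = Add(-5, Add(0, 7)) = Add(-5, 7) = 2)
Add(Mul(10, Pow(s, -1)), Mul(Mul(Add(4, -2), 3), -36)) = Add(Mul(10, Pow(2, -1)), Mul(Mul(Add(4, -2), 3), -36)) = Add(Mul(10, Rational(1, 2)), Mul(Mul(2, 3), -36)) = Add(5, Mul(6, -36)) = Add(5, -216) = -211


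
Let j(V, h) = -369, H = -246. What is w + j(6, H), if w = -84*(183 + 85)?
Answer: -22881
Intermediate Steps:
w = -22512 (w = -84*268 = -22512)
w + j(6, H) = -22512 - 369 = -22881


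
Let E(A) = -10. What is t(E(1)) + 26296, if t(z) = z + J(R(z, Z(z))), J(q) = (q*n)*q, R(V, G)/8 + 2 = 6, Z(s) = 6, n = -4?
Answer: 22190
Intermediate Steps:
R(V, G) = 32 (R(V, G) = -16 + 8*6 = -16 + 48 = 32)
J(q) = -4*q² (J(q) = (q*(-4))*q = (-4*q)*q = -4*q²)
t(z) = -4096 + z (t(z) = z - 4*32² = z - 4*1024 = z - 4096 = -4096 + z)
t(E(1)) + 26296 = (-4096 - 10) + 26296 = -4106 + 26296 = 22190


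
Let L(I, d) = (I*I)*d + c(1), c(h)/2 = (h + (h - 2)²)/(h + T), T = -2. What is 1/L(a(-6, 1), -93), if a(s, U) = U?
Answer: -1/97 ≈ -0.010309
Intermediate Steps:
c(h) = 2*(h + (-2 + h)²)/(-2 + h) (c(h) = 2*((h + (h - 2)²)/(h - 2)) = 2*((h + (-2 + h)²)/(-2 + h)) = 2*(h + (-2 + h)²)/(-2 + h))
L(I, d) = -4 + d*I² (L(I, d) = (I*I)*d + (-4 + 2*1 + 2*1/(-2 + 1)) = I²*d + (-4 + 2 + 2*1/(-1)) = d*I² + (-4 + 2 + 2*1*(-1)) = d*I² + (-4 + 2 - 2) = d*I² - 4 = -4 + d*I²)
1/L(a(-6, 1), -93) = 1/(-4 - 93*1²) = 1/(-4 - 93*1) = 1/(-4 - 93) = 1/(-97) = -1/97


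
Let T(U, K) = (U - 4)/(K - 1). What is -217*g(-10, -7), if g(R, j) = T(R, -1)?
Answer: -1519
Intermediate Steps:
T(U, K) = (-4 + U)/(-1 + K)
g(R, j) = 2 - R/2 (g(R, j) = (-4 + R)/(-1 - 1) = (-4 + R)/(-2) = -(-4 + R)/2 = 2 - R/2)
-217*g(-10, -7) = -217*(2 - 1/2*(-10)) = -217*(2 + 5) = -217*7 = -1519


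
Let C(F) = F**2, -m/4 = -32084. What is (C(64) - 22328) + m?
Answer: 110104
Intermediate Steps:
m = 128336 (m = -4*(-32084) = 128336)
(C(64) - 22328) + m = (64**2 - 22328) + 128336 = (4096 - 22328) + 128336 = -18232 + 128336 = 110104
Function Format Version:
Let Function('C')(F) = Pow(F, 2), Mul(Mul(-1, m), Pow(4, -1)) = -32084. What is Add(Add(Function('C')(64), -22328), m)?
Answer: 110104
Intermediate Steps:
m = 128336 (m = Mul(-4, -32084) = 128336)
Add(Add(Function('C')(64), -22328), m) = Add(Add(Pow(64, 2), -22328), 128336) = Add(Add(4096, -22328), 128336) = Add(-18232, 128336) = 110104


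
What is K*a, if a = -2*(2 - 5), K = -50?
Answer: -300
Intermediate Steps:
a = 6 (a = -2*(-3) = 6)
K*a = -50*6 = -300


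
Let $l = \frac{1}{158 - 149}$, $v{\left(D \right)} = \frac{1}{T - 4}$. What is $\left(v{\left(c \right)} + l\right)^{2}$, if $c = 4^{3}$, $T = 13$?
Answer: $\frac{4}{81} \approx 0.049383$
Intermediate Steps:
$c = 64$
$v{\left(D \right)} = \frac{1}{9}$ ($v{\left(D \right)} = \frac{1}{13 - 4} = \frac{1}{9}$)
$l = \frac{1}{9} \approx 0.11111$
$\left(v{\left(c \right)} + l\right)^{2} = \left(\frac{1}{9} + \frac{1}{9}\right)^{2} = \left(\frac{2}{9}\right)^{2} = \frac{4}{81}$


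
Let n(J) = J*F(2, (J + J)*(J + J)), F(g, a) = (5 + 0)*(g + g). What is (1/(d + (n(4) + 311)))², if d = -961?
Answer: 1/324900 ≈ 3.0779e-6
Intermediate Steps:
F(g, a) = 10*g (F(g, a) = 5*(2*g) = 10*g)
n(J) = 20*J (n(J) = J*(10*2) = J*20 = 20*J)
(1/(d + (n(4) + 311)))² = (1/(-961 + (20*4 + 311)))² = (1/(-961 + (80 + 311)))² = (1/(-961 + 391))² = (1/(-570))² = (-1/570)² = 1/324900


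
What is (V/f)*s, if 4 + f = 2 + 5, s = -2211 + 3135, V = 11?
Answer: 3388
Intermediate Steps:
s = 924
f = 3 (f = -4 + (2 + 5) = -4 + 7 = 3)
(V/f)*s = (11/3)*924 = 3388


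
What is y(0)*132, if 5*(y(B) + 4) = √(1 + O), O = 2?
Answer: -528 + 132*√3/5 ≈ -482.27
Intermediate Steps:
y(B) = -4 + √3/5 (y(B) = -4 + √(1 + 2)/5 = -4 + √3/5)
y(0)*132 = (-4 + √3/5)*132 = -528 + 132*√3/5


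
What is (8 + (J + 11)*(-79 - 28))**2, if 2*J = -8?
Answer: 549081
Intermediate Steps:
J = -4 (J = (1/2)*(-8) = -4)
(8 + (J + 11)*(-79 - 28))**2 = (8 + (-4 + 11)*(-79 - 28))**2 = (8 + 7*(-107))**2 = (8 - 749)**2 = (-741)**2 = 549081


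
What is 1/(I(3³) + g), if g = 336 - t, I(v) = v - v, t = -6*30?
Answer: 1/516 ≈ 0.0019380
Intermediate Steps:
t = -180
I(v) = 0
g = 516 (g = 336 - 1*(-180) = 336 + 180 = 516)
1/(I(3³) + g) = 1/(0 + 516) = 1/516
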